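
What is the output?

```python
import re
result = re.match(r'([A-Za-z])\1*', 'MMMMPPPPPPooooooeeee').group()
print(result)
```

MMMM

`match` is anchored at position 0; if the pattern doesn't fit there, it returns None.
The match spans [0:4] → 'MMMM'.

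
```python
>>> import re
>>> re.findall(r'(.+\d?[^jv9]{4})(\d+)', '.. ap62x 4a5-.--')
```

[('.. ap62x 4a', '5')]

The pattern matches one or more of any character, then optionally a digit, then exactly 4 of any character except [jv9] (captured); then one or more of a digit (captured).
Walking the string: at [0:12] match '.. ap62x 4a5', groups = ('.. ap62x 4a', '5').
2 groups means the one result is a tuple of 2 captured strings — 1 here.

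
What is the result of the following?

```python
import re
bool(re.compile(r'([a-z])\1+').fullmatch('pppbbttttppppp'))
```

The backreference `\1` re-matches whatever the first group consumed, character for character.
`re.fullmatch` is like wrapping the pattern in `^…$` (in single-line mode).
Here there's no way to consume every character, so the call returns None, and `bool(None)` is False.

False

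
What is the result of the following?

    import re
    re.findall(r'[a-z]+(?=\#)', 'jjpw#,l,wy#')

['jjpw', 'wy']

The positive lookaround only admits positions where the adjacent text matches; those characters stay outside the span.
Walking the string: at [0:4] → 'jjpw'; at [8:10] → 'wy'.
`findall` yields the raw match text (2 of them) because the pattern has no groups.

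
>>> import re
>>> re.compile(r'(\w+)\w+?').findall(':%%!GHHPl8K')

Pattern: one or more of a word character (captured); then one or more of a word character (lazy).
One capturing group, so `findall` returns just the captured substring from the one match — 1 in all.

['GHHPl8']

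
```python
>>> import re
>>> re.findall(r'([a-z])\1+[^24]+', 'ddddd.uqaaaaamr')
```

`\1` is not a pattern — it's the concrete string captured by group 1, re-applied verbatim.
Walking the string: at [0:15] match 'ddddd.uqaaaaamr', group 1 = 'd'.
Because there's exactly one group, `findall` drops the full match and keeps group 1 from the one hit.

['d']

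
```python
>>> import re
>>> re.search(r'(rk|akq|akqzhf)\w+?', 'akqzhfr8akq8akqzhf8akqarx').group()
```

Alternation isn't longest-match — the leftmost alternative that fits at this position is chosen.
The match spans [0:4] → 'akqz'.

'akqz'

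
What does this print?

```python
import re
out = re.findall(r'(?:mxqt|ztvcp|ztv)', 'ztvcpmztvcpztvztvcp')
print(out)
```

['ztvcp', 'ztvcp', 'ztv', 'ztvcp']

Branches in `(...|...)` are attempted left-to-right; the first branch that allows the whole pattern to succeed is taken.
No capturing groups, so `findall` returns the 4 full match strings.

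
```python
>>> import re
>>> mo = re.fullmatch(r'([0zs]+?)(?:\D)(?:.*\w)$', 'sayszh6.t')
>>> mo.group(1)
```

's'

The pattern matches one or more of one of [0zs] (lazy) (captured); then a non-digit (non-capturing group); then zero or more of any character, then a word character (non-capturing group); then anchored at the end.
`re.fullmatch` is like wrapping the pattern in `^…$` (in single-line mode).
The match spans [0:9] → 'sayszh6.t'.
Captured: group 1 = 's'.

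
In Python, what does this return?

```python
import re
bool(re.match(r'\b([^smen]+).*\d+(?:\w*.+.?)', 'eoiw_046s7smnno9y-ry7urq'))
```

`re.match` won't scan ahead — the pattern has to work from the very first character.
Here the pattern fails at index 0, so the call returns None, and `bool(None)` is False.

False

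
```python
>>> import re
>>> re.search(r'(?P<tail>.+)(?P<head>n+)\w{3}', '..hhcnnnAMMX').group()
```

'..hhcnnnAMM'

The pattern matches one or more of any character (captured as 'tail'); then one or more of a literal 'n' (captured as 'head'); then exactly 3 of a word character.
`re.search` scans for the first position where the pattern succeeds.
The match spans [0:11] → '..hhcnnnAMM'.
Captured: group 1 = '..hhcnn', group 2 = 'n'.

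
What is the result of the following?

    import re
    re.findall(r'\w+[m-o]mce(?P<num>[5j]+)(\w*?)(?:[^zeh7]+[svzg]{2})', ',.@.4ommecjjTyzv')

This matches one or more of a word character, then a character in [m-o], then the literal 'mce'; then one or more of one of [5j] (captured as 'num'); then zero or more of a word character (lazy) (captured); then one or more of any character except [zeh7], then exactly 2 of one of [svzg] (non-capturing group).
Multiple groups make `findall` return tuples — one 2-tuple for each match.
Nothing in the string satisfies the pattern, so the list is empty.

[]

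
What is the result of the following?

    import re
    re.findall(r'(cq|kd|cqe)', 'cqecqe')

['cq', 'cq']

Alternation tries branches left to right and keeps the first one that lets the overall match succeed at that position.
Scanning left to right: at [0:2] match 'cq', group 1 = 'cq'; at [3:5] match 'cq', group 1 = 'cq'.
With a single group, `findall` returns only what that group captured — 2 items.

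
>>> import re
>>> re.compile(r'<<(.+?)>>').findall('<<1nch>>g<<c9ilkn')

['1nch']

Matches: at [0:8] match '<<1nch>>', group 1 = '1nch'.
One capturing group, so `findall` returns just the captured substring from the one match — 1 in all.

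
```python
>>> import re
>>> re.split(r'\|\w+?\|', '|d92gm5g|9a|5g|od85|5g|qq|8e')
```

Matches to split on: at [0:9] → '|d92gm5g|'; at [11:15] → '|5g|'; at [19:23] → '|5g|'.
Each match becomes a cut point; 4 segments remain.

['', '9a', 'od85', 'qq|8e']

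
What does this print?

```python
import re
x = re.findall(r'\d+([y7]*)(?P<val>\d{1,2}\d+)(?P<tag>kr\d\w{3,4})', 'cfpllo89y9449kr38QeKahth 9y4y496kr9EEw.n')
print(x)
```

[('y', '9449', 'kr38QeK'), ('y', '496', 'kr9EEw')]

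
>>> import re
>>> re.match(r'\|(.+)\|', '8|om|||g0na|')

None

`match` is anchored at position 0; if the pattern doesn't fit there, it returns None.
Here the pattern fails at index 0, so the call returns None.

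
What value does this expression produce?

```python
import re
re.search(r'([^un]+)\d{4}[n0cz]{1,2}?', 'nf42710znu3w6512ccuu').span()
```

This matches one or more of any character except [un] (captured); then exactly 4 of a digit, then 1 to 2 of one of [n0cz] (lazy).
Because the quantifier is non-greedy, it stops expanding at the earliest point where the rest of the pattern can succeed.
`search` walks the string left to right and returns the first match it finds.
The match spans [1:8] → 'f42710z'.
Captured: group 1 = 'f4'.

(1, 8)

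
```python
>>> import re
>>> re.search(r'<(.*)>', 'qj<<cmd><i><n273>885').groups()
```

('<cmd><i><n273',)

`re.search` scans for the first position where the pattern succeeds.
The match spans [2:17] → '<<cmd><i><n273>'.
Captured: group 1 = '<cmd><i><n273'.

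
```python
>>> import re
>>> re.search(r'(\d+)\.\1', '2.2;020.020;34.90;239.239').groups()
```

The match spans [0:3] → '2.2'.
Captured: group 1 = '2'.

('2',)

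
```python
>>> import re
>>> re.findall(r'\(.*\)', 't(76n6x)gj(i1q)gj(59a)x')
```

With no groups in the pattern, `findall` gives back each whole match — 1 here.

['(76n6x)gj(i1q)gj(59a)']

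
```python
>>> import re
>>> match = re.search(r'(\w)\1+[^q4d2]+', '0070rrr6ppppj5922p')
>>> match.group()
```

A backreference is literal: `\1` must see the identical characters the first group matched.
`re.search` scans for the first position where the pattern succeeds.
The match spans [0:15] → '0070rrr6ppppj59'.
Captured: group 1 = '0'.

'0070rrr6ppppj59'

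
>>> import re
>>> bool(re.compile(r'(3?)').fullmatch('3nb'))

Pattern: optionally a literal '3' (captured).
`re.fullmatch` is like wrapping the pattern in `^…$` (in single-line mode).
Here the string isn't matched end-to-end, so the call returns None, and `bool(None)` is False.

False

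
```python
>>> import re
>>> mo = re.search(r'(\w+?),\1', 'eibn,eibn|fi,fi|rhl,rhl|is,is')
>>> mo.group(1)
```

'eibn'

The match spans [0:9] → 'eibn,eibn'.
Captured: group 1 = 'eibn'.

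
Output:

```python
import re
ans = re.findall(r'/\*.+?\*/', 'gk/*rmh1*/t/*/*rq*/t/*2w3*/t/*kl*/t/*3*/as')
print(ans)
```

['/*rmh1*/', '/*/*rq*/', '/*2w3*/', '/*kl*/', '/*3*/']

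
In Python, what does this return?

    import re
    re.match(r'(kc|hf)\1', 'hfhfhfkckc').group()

'hfhf'

After group 1 captures some text, `\1` only succeeds where that same text appears again.
With `match`, the pattern is implicitly anchored at the beginning.
The match spans [0:4] → 'hfhf'.
Captured: group 1 = 'hf'.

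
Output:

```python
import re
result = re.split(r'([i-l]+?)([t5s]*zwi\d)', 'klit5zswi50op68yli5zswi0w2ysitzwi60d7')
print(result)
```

['klit5zswi50op68yli5zswi0w2ys', 'i', 'tzwi6', '0d7']

This matches one or more of a character in [i-l] (lazy) (captured); then zero or more of one of [t5s], then the literal 'zwi', then a digit (captured).
Matches to split on: at [28:34] → 'itzwi6'.
The group in the pattern means `split` returns the separators' captures alongside the pieces.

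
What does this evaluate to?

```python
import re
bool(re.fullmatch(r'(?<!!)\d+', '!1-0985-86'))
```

Because the assertion is negative and zero-width, positions next to the forbidden text are skipped.
`fullmatch` succeeds only if the pattern covers the string from start to end.
Here the string isn't matched end-to-end, so the call returns None, and `bool(None)` is False.

False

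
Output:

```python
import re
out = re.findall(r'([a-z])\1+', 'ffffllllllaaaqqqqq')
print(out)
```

['f', 'l', 'a', 'q']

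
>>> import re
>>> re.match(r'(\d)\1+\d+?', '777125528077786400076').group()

'7771'

`\1` has to match the exact text group 1 already captured.
With `match`, the pattern is implicitly anchored at the beginning.
The match spans [0:4] → '7771'.
Captured: group 1 = '7'.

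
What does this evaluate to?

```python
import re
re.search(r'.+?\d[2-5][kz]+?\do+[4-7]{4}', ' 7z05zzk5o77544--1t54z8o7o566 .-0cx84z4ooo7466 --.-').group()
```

' 7z05zzk5o7754'

Lazy quantifiers expand one character at a time until the remainder of the pattern can match.
The match spans [0:14] → ' 7z05zzk5o7754'.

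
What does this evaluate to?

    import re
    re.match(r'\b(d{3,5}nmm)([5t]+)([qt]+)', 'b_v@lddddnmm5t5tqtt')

None

`match` is anchored at position 0; if the pattern doesn't fit there, it returns None.
Here position 0 doesn't satisfy it, so the call returns None.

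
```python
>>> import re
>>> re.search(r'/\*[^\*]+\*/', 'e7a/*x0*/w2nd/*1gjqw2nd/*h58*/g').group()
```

`re.search` tries every starting position until one works.
The match spans [3:9] → '/*x0*/'.

'/*x0*/'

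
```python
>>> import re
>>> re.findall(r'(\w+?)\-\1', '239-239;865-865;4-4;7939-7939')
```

After group 1 captures some text, `\1` only succeeds where that same text appears again.
Walking the string: at [0:7] match '239-239', group 1 = '239'; at [8:15] match '865-865', group 1 = '865'; at [16:19] match '4-4', group 1 = '4'; at [20:29] match '7939-7939', group 1 = '7939'.
One capturing group, so `findall` returns just the captured substring from each match — 4 in all.

['239', '865', '4', '7939']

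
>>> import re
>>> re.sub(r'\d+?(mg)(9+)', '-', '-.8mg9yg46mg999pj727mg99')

'-.-yg-pj-'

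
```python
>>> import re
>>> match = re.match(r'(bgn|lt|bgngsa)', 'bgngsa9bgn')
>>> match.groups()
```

('bgn',)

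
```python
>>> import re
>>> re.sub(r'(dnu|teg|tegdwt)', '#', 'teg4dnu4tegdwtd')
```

'#4#4#dwtd'

Branches in `(...|...)` are attempted left-to-right; the first branch that allows the whole pattern to succeed is taken.
Matches: at [0:3] → 'teg'; at [4:7] → 'dnu'; at [8:11] → 'teg'.
Every occurrence is swapped for '#'.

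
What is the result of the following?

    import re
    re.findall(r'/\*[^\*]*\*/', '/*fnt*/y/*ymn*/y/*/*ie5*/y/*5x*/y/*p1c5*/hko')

With no groups in the pattern, `findall` gives back each whole match — 5 here.

['/*fnt*/', '/*ymn*/', '/*ie5*/', '/*5x*/', '/*p1c5*/']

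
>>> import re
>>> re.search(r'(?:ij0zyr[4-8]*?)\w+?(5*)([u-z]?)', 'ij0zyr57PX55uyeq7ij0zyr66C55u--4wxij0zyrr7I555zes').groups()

('', '')

The match spans [0:7] → 'ij0zyr5'.
Captured: group 1 = '', group 2 = ''.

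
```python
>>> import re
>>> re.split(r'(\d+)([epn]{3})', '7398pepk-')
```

['', '7398', 'pep', 'k-']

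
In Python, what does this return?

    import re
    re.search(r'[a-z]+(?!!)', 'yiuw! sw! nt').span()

A negative assertion filters positions out without eating any characters.
`re.search` tries every starting position until one works.
The match spans [0:3] → 'yiu'.

(0, 3)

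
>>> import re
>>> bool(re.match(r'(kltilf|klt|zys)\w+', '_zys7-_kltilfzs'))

False

With `match`, the pattern is implicitly anchored at the beginning.
Here the pattern fails at index 0, so the call returns None, and `bool(None)` is False.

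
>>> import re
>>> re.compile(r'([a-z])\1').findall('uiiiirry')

The backreference `\1` re-matches whatever the first group consumed, character for character.
With a single group, `findall` returns only what that group captured — 3 items.

['i', 'i', 'r']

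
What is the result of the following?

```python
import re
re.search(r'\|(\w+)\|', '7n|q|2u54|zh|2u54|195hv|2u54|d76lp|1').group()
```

The match spans [2:5] → '|q|'.

'|q|'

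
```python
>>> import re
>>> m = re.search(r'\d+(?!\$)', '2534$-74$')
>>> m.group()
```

Because the assertion is negative and zero-width, positions next to the forbidden text are skipped.
`re.search` tries every starting position until one works.
The match spans [0:3] → '253'.

'253'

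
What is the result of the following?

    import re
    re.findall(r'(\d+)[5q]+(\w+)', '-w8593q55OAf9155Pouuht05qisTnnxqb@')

[('8593', 'OAf9155Pouuht05qisTnnxqb')]

2 groups means the one result is a tuple of 2 captured strings — 1 here.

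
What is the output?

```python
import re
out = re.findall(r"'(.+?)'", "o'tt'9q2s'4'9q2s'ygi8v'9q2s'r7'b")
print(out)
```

['tt', '4', 'ygi8v', 'r7']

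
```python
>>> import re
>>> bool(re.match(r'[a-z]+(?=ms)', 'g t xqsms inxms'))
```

`match` is anchored at position 0; if the pattern doesn't fit there, it returns None.
Here the string doesn't start with a match, so the call returns None, and `bool(None)` is False.

False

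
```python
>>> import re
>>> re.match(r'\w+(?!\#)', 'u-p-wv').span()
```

(0, 1)

`re.match` won't scan ahead — the pattern has to work from the very first character.
The match spans [0:1] → 'u'.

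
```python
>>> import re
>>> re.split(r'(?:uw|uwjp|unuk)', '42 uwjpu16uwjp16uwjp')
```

['42 ', 'jpu16', 'jp16', 'jp']

The regex engine tests alternatives in the order written; an earlier branch that matches wins even if a later one would match more.
Matches to split on: at [3:5] → 'uw'; at [10:12] → 'uw'; at [16:18] → 'uw'.
Splitting on the pattern gives 4 pieces.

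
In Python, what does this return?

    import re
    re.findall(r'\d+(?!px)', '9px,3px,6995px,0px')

['699']

The negative lookaround is zero-width — it rules out positions where the adjacent text would match, without consuming anything.
`findall` yields the raw match text (1 of them) because the pattern has no groups.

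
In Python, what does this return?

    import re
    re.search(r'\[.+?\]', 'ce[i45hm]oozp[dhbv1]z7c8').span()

(2, 9)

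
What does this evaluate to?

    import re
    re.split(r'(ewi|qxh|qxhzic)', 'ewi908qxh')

['', 'ewi', '908', 'qxh', '']

Matches to split on: at [0:3] → 'ewi'; at [6:9] → 'qxh'.
`re.split` interleaves the captured-group text with the surrounding fragments.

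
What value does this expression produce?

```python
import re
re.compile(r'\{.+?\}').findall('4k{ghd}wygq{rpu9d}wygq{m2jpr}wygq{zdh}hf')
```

['{ghd}', '{rpu9d}', '{m2jpr}', '{zdh}']

A `+?`/`*?`/`{m,n}?` starts at its minimum and grows only as far as needed for what follows to match.
`findall` yields the raw match text (4 of them) because the pattern has no groups.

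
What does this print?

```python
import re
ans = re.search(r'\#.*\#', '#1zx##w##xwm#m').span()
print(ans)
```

`re.search` scans for the first position where the pattern succeeds.
The match spans [0:13] → '#1zx##w##xwm#'.

(0, 13)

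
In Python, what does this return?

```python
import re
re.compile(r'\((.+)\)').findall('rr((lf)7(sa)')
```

['(lf)7(sa']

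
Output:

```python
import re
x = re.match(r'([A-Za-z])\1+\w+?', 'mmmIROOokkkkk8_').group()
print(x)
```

`\1` is not a pattern — it's the concrete string captured by group 1, re-applied verbatim.
`re.match` only tries the pattern at the start of the string.
The match spans [0:4] → 'mmmI'.
Captured: group 1 = 'm'.

mmmI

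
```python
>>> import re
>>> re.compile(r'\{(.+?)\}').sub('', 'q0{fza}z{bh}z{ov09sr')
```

'q0zz{ov09sr'

`sub` substitutes '' at each match site.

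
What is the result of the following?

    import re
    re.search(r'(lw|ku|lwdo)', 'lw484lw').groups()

('lw',)

Unlike `match`, `search` isn't anchored — it looks for the pattern anywhere in the string.
The match spans [0:2] → 'lw'.
Captured: group 1 = 'lw'.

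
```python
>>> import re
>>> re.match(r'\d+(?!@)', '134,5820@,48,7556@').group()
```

The negative lookahead/lookbehind blocks any match where the forbidden context is present.
`match` is anchored at position 0; if the pattern doesn't fit there, it returns None.
The match spans [0:3] → '134'.

'134'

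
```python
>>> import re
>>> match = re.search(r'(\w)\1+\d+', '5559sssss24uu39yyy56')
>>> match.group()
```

After group 1 captures some text, `\1` only succeeds where that same text appears again.
`re.search` tries every starting position until one works.
The match spans [0:4] → '5559'.
Captured: group 1 = '5'.

'5559'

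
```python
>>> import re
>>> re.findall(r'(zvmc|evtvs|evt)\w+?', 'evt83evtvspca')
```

['evt', 'evtvs']

`|` is ordered: at each position the engine commits to the first alternative that works.
With a single group, `findall` returns only what that group captured — 2 items.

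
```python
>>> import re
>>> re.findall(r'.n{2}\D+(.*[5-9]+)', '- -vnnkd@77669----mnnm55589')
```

Pattern: any character, then exactly 2 of the literal 'n'; then one or more of a non-digit; then zero or more of any character, then one or more of a character in [5-9] (captured).
Matches: at [3:27] match 'vnnkd@77669----mnnm55589', group 1 = '77669----mnnm55589'.
One capturing group, so `findall` returns just the captured substring from the one match — 1 in all.

['77669----mnnm55589']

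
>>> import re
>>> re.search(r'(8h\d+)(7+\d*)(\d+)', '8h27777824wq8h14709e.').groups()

('8h2777', '782', '4')

The match spans [0:10] → '8h27777824'.
Captured: group 1 = '8h2777', group 2 = '782', group 3 = '4'.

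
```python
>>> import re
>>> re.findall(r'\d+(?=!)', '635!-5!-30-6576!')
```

['635', '5', '6576']

The positive lookaround only admits positions where the adjacent text matches; those characters stay outside the span.
Scanning left to right: at [0:3] → '635'; at [5:6] → '5'; at [11:15] → '6576'.
Since nothing is captured, `findall` lists the 3 matched substrings directly.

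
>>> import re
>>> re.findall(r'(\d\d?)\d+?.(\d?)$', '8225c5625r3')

[('56', '3')]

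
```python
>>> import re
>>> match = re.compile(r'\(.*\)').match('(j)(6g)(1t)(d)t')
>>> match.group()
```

'(j)(6g)(1t)(d)'

`re.match` won't scan ahead — the pattern has to work from the very first character.
The match spans [0:14] → '(j)(6g)(1t)(d)'.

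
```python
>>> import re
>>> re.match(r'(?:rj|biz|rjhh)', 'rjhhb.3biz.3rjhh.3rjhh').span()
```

(0, 2)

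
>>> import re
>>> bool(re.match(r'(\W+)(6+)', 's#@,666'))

False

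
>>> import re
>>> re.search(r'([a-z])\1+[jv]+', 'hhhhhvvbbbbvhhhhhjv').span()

(0, 7)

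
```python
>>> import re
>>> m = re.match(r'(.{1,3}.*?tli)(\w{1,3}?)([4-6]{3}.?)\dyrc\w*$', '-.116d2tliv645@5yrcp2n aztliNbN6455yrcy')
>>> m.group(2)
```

'NbN'

This matches 1 to 3 of any character, then zero or more of any character (lazy), then the literal 'tli' (captured); then 1 to 3 of a word character (lazy) (captured); then exactly 3 of a character in [4-6], then optionally any character (captured); then a digit, then the literal 'yrc', then zero or more of a word character; then anchored at the end.
With `match`, the pattern is implicitly anchored at the beginning.
The match spans [0:39] → '-.116d2tliv645@5yrcp2n aztliNbN6455yrcy'.
Captured: group 1 = '-.116d2tliv645@5yrcp2n aztli', group 2 = 'NbN', group 3 = '645'.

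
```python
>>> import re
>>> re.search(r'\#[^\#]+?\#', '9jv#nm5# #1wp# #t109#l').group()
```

`re.search` scans for the first position where the pattern succeeds.
The match spans [3:8] → '#nm5#'.

'#nm5#'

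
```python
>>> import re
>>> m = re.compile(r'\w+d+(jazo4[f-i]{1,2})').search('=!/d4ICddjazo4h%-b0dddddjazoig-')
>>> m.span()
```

(3, 15)

Pattern: one or more of a word character, then one or more of a literal 'd'; then the literal 'ja', then the literal 'zo4', then 1 to 2 of a character in [f-i] (captured).
The match spans [3:15] → 'd4ICddjazo4h'.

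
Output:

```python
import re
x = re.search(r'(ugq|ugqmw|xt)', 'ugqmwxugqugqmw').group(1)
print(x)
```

The match spans [0:3] → 'ugq'.
Captured: group 1 = 'ugq'.

ugq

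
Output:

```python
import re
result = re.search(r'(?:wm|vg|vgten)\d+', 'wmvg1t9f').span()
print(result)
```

Unlike `match`, `search` isn't anchored — it looks for the pattern anywhere in the string.
The match spans [2:5] → 'vg1'.

(2, 5)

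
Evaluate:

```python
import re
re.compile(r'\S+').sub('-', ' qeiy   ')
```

This matches one or more of a non-whitespace character.
`sub` substitutes '-' at each match site.

' -   '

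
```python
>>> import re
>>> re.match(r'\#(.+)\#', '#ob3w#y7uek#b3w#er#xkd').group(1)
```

'ob3w#y7uek#b3w#er'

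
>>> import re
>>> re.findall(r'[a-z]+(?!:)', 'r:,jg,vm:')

['jg', 'v']

A negative assertion filters positions out without eating any characters.
With no groups in the pattern, `findall` gives back each whole match — 2 here.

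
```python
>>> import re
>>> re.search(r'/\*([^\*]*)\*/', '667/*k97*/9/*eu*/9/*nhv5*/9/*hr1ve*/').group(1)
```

The match spans [3:10] → '/*k97*/'.
Captured: group 1 = 'k97'.

'k97'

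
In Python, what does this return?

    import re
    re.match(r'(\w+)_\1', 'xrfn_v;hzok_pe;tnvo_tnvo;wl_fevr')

`re.match` won't scan ahead — the pattern has to work from the very first character.
Here the pattern fails at index 0, so the call returns None.

None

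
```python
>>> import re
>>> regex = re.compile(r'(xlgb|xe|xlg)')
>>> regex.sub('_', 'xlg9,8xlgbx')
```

'_9,8_x'

`|` is ordered: at each position the engine commits to the first alternative that works.
`sub` substitutes '_' at each match site.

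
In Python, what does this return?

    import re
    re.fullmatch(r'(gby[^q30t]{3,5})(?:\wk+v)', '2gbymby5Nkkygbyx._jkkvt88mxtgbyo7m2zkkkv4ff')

None

This matches the literal 'gby', then 3 to 5 of any character except [q30t] (captured); then a word character, then one or more of a literal 'k', then a literal 'v' (non-capturing group).
`re.fullmatch` requires the pattern to consume the entire string.
Here the pattern can't cover the whole string, so the call returns None.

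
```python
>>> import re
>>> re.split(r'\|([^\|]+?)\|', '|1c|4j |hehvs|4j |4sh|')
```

Because the pattern has a capturing group, `split` also inserts each captured text between the pieces.

['', '1c', '4j ', 'hehvs', '4j ', '4sh', '']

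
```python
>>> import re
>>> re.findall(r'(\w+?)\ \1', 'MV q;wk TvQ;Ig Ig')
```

A backreference is literal: `\1` must see the identical characters the first group matched.
`findall` collects group 1 from the one match (1 total).

['Ig']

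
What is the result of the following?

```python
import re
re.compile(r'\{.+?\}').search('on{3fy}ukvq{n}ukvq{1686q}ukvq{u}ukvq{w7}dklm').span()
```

(2, 7)

`re.search` tries every starting position until one works.
The match spans [2:7] → '{3fy}'.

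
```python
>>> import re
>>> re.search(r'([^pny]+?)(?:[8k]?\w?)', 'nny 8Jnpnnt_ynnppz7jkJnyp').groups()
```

(' ',)

Pattern: one or more of any character except [pny] (lazy) (captured); then optionally one of [8k], then optionally a word character (non-capturing group).
Unlike `match`, `search` isn't anchored — it looks for the pattern anywhere in the string.
The match spans [3:6] → ' 8J'.
Captured: group 1 = ' '.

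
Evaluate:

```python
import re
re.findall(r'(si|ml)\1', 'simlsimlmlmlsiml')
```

`\1` has to match the exact text group 1 already captured.
Walking the string: at [6:10] match 'mlml', group 1 = 'ml'.
One capturing group, so `findall` returns just the captured substring from the one match — 1 in all.

['ml']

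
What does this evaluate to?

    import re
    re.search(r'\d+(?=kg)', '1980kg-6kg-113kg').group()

The lookaround is zero-width — it requires the adjacent text to match without consuming it, so the asserted text isn't part of the match.
`re.search` scans for the first position where the pattern succeeds.
The match spans [0:4] → '1980'.

'1980'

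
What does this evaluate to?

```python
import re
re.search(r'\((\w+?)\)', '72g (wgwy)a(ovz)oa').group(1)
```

'wgwy'

`re.search` tries every starting position until one works.
The match spans [4:10] → '(wgwy)'.
Captured: group 1 = 'wgwy'.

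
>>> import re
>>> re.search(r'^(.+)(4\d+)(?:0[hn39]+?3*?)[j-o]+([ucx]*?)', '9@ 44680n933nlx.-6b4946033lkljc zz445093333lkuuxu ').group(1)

The match spans [0:45] → '9@ 44680n933nlx.-6b4946033lkljc zz445093333lk'.
Captured: group 1 = '9@ 44680n933nlx.-6b4946033lkljc zz4', group 2 = '45', group 3 = ''.

'9@ 44680n933nlx.-6b4946033lkljc zz4'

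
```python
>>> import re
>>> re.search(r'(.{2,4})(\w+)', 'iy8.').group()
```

Pattern: 2 to 4 of any character (captured); then one or more of a word character (captured).
`search` walks the string left to right and returns the first match it finds.
The match spans [0:3] → 'iy8'.
Captured: group 1 = 'iy', group 2 = '8'.

'iy8'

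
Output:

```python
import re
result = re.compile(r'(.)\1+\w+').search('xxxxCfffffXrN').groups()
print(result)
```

('x',)

The match spans [0:13] → 'xxxxCfffffXrN'.
Captured: group 1 = 'x'.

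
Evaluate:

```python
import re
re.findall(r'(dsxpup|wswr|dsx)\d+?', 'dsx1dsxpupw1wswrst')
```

Matches: at [0:4] match 'dsx1', group 1 = 'dsx'.
One capturing group, so `findall` returns just the captured substring from the one match — 1 in all.

['dsx']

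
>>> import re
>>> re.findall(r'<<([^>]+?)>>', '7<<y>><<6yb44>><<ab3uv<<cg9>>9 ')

['y', '6yb44', 'ab3uv<<cg9']

Because there's exactly one group, `findall` drops the full match and keeps group 1 from each hit.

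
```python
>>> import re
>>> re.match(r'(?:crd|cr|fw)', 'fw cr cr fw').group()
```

With `match`, the pattern is implicitly anchored at the beginning.
The match spans [0:2] → 'fw'.

'fw'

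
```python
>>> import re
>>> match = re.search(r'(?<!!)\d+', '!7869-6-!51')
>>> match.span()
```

(2, 5)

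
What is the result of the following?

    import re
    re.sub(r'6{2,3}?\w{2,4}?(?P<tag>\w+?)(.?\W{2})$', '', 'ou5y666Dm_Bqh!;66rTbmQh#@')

'ou5y666Dm_Bqh!;'

Pattern: 2 to 3 of the literal '6' (lazy), then 2 to 4 of a word character (lazy); then one or more of a word character (lazy) (captured as 'tag'); then optionally any character, then exactly 2 of a non-word character (captured); then anchored at the end.
Matches: at [15:25] → '66rTbmQh#@'.
Each match is replaced by ''.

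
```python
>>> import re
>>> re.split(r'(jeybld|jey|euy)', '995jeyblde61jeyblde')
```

Branches in `(...|...)` are attempted left-to-right; the first branch that allows the whole pattern to succeed is taken.
Matches to split on: at [3:9] → 'jeybld'; at [12:18] → 'jeybld'.
`re.split` interleaves the captured-group text with the surrounding fragments.

['995', 'jeybld', 'e61', 'jeybld', 'e']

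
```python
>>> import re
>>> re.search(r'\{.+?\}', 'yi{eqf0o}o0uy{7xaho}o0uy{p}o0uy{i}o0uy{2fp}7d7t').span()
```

Because the quantifier is non-greedy, it stops expanding at the earliest point where the rest of the pattern can succeed.
The match spans [2:9] → '{eqf0o}'.

(2, 9)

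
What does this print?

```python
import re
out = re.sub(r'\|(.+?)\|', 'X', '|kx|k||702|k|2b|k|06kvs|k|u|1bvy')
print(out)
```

XkXkXkXkX1bvy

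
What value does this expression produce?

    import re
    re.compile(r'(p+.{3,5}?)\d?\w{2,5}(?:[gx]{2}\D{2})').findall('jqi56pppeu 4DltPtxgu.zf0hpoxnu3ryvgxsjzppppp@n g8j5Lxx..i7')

['pppeu ', 'poxn', 'ppppp@n ']

Lazy quantifiers expand one character at a time until the remainder of the pattern can match.
One capturing group, so `findall` returns just the captured substring from each match — 3 in all.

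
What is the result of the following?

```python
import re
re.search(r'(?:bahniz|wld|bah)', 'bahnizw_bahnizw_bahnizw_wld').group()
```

'bahniz'

Alternation tries branches left to right and keeps the first one that lets the overall match succeed at that position.
`search` walks the string left to right and returns the first match it finds.
The match spans [0:6] → 'bahniz'.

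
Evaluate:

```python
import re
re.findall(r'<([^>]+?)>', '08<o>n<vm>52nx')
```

['o', 'vm']

`findall` collects group 1 from each match (2 total).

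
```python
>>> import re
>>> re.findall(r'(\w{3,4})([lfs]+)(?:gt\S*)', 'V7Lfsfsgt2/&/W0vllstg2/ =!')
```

[('V7Lf', 'sfs')]

This matches 3 to 4 of a word character (captured); then one or more of one of [lfs] (captured); then the literal 'gt', then zero or more of a non-whitespace character (non-capturing group).
Scanning left to right: at [0:23] match 'V7Lfsfsgt2/&/W0vllstg2/', groups = ('V7Lf', 'sfs').
With 2 capturing groups, `findall` returns a 2-tuple per match.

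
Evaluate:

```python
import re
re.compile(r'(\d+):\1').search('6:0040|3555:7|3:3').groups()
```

('3',)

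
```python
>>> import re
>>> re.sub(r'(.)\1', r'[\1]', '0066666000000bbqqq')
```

After group 1 captures some text, `\1` only succeeds where that same text appears again.
`\1` in the replacement pulls in group 1's text for each match.

'[0][6][6]6[0][0][0][b][q]q'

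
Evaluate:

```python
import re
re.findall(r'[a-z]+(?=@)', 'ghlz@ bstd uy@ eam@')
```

['ghlz', 'uy', 'eam']

The positive lookaround only admits positions where the adjacent text matches; those characters stay outside the span.
`findall` yields the raw match text (3 of them) because the pattern has no groups.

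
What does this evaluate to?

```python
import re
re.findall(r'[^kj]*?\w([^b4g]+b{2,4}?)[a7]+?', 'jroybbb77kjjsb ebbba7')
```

['roybbb', ' ebbb']

The pattern matches zero or more of any character except [kj] (lazy), then a word character; then one or more of any character except [b4g], then 2 to 4 of a literal 'b' (lazy) (captured); then one or more of one of [a7] (lazy).
Scanning left to right: at [0:8] match 'jroybbb7', group 1 = 'roybbb'; at [12:20] match 'sb ebbba', group 1 = ' ebbb'.
One capturing group, so `findall` returns just the captured substring from each match — 2 in all.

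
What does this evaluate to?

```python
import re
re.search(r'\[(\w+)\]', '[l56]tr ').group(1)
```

'l56'

Unlike `match`, `search` isn't anchored — it looks for the pattern anywhere in the string.
The match spans [0:5] → '[l56]'.
Captured: group 1 = 'l56'.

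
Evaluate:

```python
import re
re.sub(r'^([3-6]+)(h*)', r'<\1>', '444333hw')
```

Pattern: anchored at the start of the string; then one or more of a character in [3-6] (captured); then zero or more of a literal 'h' (captured).
`\1` in the replacement pulls in group 1's text for each match.

'<444333>w'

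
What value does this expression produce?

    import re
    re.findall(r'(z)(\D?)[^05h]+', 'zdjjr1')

With 2 capturing groups, `findall` returns a 2-tuple per match.

[('z', 'd')]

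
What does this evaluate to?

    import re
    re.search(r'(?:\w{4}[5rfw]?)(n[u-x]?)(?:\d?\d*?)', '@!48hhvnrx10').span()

(3, 8)

This matches exactly 4 of a word character, then optionally one of [5rfw] (non-capturing group); then a literal 'n', then optionally a character in [u-x] (captured); then optionally a digit, then zero or more of a digit (lazy) (non-capturing group).
The match spans [3:8] → '8hhvn'.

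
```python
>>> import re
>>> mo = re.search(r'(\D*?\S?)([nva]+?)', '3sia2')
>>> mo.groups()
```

('si', 'a')

The match spans [1:4] → 'sia'.
Captured: group 1 = 'si', group 2 = 'a'.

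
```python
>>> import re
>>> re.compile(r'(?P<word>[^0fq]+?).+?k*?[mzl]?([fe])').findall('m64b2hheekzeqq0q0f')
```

Because the quantifier is non-greedy, it stops expanding at the earliest point where the rest of the pattern can succeed.
With 2 capturing groups, `findall` returns a 2-tuple per match.

[('m', 'e'), ('e', 'e')]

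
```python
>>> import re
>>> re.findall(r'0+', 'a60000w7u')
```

['0000']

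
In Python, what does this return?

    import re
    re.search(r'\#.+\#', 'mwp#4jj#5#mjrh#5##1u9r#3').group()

'#4jj#5#mjrh#5##1u9r#'

`search` walks the string left to right and returns the first match it finds.
The match spans [3:23] → '#4jj#5#mjrh#5##1u9r#'.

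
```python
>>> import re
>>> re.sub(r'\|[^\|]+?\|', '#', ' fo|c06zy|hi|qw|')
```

' fo#hi#'

Matches: at [3:10] → '|c06zy|'; at [12:16] → '|qw|'.
`sub` substitutes '#' at each match site.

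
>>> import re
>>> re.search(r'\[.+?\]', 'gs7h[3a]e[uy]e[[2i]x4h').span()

Unlike `match`, `search` isn't anchored — it looks for the pattern anywhere in the string.
The match spans [4:8] → '[3a]'.

(4, 8)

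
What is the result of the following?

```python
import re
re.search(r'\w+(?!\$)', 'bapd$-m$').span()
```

`(?!…)`/`(?<!…)` only lets a position through if the neighbouring text does NOT match; no characters are consumed.
The match spans [0:3] → 'bap'.

(0, 3)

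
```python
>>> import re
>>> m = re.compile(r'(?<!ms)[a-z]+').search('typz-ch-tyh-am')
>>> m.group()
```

A negative assertion filters positions out without eating any characters.
The match spans [0:4] → 'typz'.

'typz'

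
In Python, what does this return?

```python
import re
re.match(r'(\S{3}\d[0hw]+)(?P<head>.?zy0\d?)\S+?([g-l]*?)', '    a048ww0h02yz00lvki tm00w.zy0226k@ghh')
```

None

This matches exactly 3 of a non-whitespace character, then a digit, then one or more of one of [0hw] (captured); then optionally any character, then the literal 'zy0', then optionally a digit (captured as 'head'); then one or more of a non-whitespace character (lazy); then zero or more of a character in [g-l] (lazy) (captured).
`re.match` only tries the pattern at the start of the string.
Here position 0 doesn't satisfy it, so the call returns None.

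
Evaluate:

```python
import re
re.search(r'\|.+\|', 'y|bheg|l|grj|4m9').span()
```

Unlike `match`, `search` isn't anchored — it looks for the pattern anywhere in the string.
The match spans [1:13] → '|bheg|l|grj|'.

(1, 13)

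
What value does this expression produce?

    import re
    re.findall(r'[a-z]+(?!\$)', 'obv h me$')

The negative lookahead/lookbehind blocks any match where the forbidden context is present.
Matches: at [0:3] → 'obv'; at [4:5] → 'h'; at [6:7] → 'm'.
With no groups in the pattern, `findall` gives back each whole match — 3 here.

['obv', 'h', 'm']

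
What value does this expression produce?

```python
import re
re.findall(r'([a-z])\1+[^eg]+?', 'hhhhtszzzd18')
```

`\1` is not a pattern — it's the concrete string captured by group 1, re-applied verbatim.
Walking the string: at [0:5] match 'hhhht', group 1 = 'h'; at [6:10] match 'zzzd', group 1 = 'z'.
`findall` collects group 1 from each match (2 total).

['h', 'z']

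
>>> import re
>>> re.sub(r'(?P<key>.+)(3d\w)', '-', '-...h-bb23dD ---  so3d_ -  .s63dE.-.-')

Every occurrence is swapped for '-'.

'-.-.-'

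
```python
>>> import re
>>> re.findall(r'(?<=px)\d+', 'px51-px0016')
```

Because the assertion is zero-width, the text it checks is not consumed and won't appear in the result.
Walking the string: at [2:4] → '51'; at [7:11] → '0016'.
`findall` yields the raw match text (2 of them) because the pattern has no groups.

['51', '0016']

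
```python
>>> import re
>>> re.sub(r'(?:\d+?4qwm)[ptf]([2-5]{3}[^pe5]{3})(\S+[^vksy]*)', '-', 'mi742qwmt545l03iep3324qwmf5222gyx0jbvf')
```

This matches one or more of a digit (lazy), then the literal '4q', then the literal 'wm' (non-capturing group); then one of [ptf]; then exactly 3 of a character in [2-5], then exactly 3 of any character except [pe5] (captured); then one or more of a non-whitespace character, then zero or more of any character except [vksy] (captured).
Matches: at [18:38] → '3324qwmf5222gyx0jbvf'.
Every occurrence is swapped for '-'.

'mi742qwmt545l03iep-'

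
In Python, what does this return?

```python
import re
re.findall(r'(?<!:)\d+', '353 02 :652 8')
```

['353', '02', '52', '8']

`(?!…)`/`(?<!…)` only lets a position through if the neighbouring text does NOT match; no characters are consumed.
No capturing groups, so `findall` returns the 4 full match strings.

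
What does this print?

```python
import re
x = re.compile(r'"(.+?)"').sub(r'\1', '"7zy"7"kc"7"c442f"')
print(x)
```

7zy7kc7c442f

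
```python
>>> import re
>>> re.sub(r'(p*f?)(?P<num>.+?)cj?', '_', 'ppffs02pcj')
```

'_'

Every occurrence is swapped for '_'.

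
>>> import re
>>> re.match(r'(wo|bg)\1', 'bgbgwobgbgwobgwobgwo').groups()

The match spans [0:4] → 'bgbg'.
Captured: group 1 = 'bg'.

('bg',)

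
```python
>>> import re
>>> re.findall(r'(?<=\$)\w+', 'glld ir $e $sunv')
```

['e', 'sunv']

The `(?=…)`/`(?<=…)` assertion just peeks at neighbouring text; it doesn't advance the match position.
`findall` yields the raw match text (2 of them) because the pattern has no groups.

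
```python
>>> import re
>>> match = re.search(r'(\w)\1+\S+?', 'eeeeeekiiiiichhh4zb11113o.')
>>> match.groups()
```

('e',)

The match spans [0:7] → 'eeeeeek'.
Captured: group 1 = 'e'.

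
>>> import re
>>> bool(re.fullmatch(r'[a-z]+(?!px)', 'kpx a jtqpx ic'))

`fullmatch` succeeds only if the pattern covers the string from start to end.
Here the pattern can't cover the whole string, so the call returns None, and `bool(None)` is False.

False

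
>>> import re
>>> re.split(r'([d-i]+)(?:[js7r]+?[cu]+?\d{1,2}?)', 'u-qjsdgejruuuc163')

With the lazy modifier that quantifier settles for the fewest repetitions that let the rest of the pattern succeed (the atoms after it are unaffected and can still be greedy).
With a capturing group present, the delimiter's captured portion is kept in the result list.

['u-qjs', 'dge', '63']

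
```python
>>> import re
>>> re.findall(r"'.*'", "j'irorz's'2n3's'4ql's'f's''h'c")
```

["'irorz's'2n3's'4ql's'f's''h'"]

With no groups in the pattern, `findall` gives back each whole match — 1 here.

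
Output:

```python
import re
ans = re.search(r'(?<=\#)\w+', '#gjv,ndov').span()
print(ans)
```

(1, 4)

Because the assertion is zero-width, the text it checks is not consumed and won't appear in the result.
`search` walks the string left to right and returns the first match it finds.
The match spans [1:4] → 'gjv'.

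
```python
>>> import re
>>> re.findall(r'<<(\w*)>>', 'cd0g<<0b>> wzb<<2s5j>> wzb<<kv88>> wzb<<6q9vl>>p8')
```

Matches: at [4:10] match '<<0b>>', group 1 = '0b'; at [14:22] match '<<2s5j>>', group 1 = '2s5j'; at [26:34] match '<<kv88>>', group 1 = 'kv88'; at [38:47] match '<<6q9vl>>', group 1 = '6q9vl'.
One capturing group, so `findall` returns just the captured substring from each match — 4 in all.

['0b', '2s5j', 'kv88', '6q9vl']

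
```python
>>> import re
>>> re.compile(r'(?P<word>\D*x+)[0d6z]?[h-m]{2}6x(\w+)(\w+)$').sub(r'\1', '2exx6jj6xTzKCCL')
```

'2exx'

This matches zero or more of a non-digit, then one or more of the literal 'x' (captured as 'word'); then optionally one of [0d6z], then exactly 2 of a character in [h-m], then the literal '6x'; then one or more of a word character (captured); then one or more of a word character (captured); then anchored at the end.
Matches: at [1:15] → 'exx6jj6xTzKCCL'.
Each match is replaced using the text its own group 1 captured.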